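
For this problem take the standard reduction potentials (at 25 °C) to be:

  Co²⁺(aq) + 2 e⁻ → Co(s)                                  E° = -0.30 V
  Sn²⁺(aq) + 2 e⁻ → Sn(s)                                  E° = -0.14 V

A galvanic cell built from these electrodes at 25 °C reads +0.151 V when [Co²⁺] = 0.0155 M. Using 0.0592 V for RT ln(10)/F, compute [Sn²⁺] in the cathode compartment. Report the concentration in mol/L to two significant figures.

Sn²⁺/Sn is the cathode, Co²⁺/Co the anode: E°cell = +0.16 V, n = 2.
Overall reaction: Sn²⁺(aq) + Co(s) → Sn(s) + Co²⁺(aq); Q = [Co²⁺]^1/[Sn²⁺]^1.
From E = E° − (0.0592/n) log Q: log Q = (E° − E)·n/0.0592 = (+0.16 − (+0.151))·2/0.0592 = 0.3041.
So 1·log[Sn²⁺] = 1·log(0.0155) − log Q = -1.8097 − (0.3041) = -2.1138; [Sn²⁺] = 10^(-2.1138) ≈ 0.0077 M.

0.0077 M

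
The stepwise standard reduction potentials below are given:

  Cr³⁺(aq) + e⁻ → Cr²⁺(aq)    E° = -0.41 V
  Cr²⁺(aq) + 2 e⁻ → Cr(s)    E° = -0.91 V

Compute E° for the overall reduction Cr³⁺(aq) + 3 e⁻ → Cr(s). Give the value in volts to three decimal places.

-0.743 V

Standard free energies of sequential steps add: ΔG°₃ = ΔG°₁ + ΔG°₂, so n₃E°₃ = n₁E°₁ + n₂E°₂.
E°₃ = (1×-0.41 + 2×-0.91) / 3 = (-2.230) / 3 = -0.743 V.
E° values themselves are not directly additive — weighting by electron count is essential.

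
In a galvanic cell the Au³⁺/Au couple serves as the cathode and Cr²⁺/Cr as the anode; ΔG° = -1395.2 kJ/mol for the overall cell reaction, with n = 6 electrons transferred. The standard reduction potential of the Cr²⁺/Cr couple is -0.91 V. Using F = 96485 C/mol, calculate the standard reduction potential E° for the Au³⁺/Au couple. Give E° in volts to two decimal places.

+1.50 V

E°cell = −ΔG°/(nF) = −(-1395.2×10³)/((6)(96485)) = +2.410 V.
Since Au³⁺/Au is the cathode and Cr²⁺/Cr the anode, E°cell = E°(Au³⁺/Au) − E°(Cr²⁺/Cr).
So E°(Au³⁺/Au) = E°cell + E°(Cr²⁺/Cr) = +2.410 + (-0.91) = +1.50 V.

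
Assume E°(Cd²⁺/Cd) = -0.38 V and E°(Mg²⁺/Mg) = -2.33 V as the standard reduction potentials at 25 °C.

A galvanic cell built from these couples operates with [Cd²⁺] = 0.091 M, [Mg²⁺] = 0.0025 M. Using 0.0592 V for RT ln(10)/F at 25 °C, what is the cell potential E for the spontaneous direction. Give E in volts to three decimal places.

+1.996 V

Cd²⁺/Cd is the cathode (higher E°), Mg²⁺/Mg the anode: E°cell = -0.38 − (-2.33) = +1.95 V, n = 2.
Overall: Cd²⁺(aq) + Mg(s) → Cd(s) + Mg²⁺(aq)
Q = [Mg²⁺] / ([Cd²⁺]); log Q = -1.561.
E = E° − (0.0592/n) log Q = +1.95 − (0.0592/2)(-1.561) = +1.996 V.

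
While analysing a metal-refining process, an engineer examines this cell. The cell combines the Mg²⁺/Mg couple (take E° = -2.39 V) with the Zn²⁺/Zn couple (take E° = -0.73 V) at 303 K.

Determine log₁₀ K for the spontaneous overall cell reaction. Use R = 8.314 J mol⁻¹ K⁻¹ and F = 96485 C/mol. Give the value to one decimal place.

Cathode: Zn²⁺/Zn; anode: Mg²⁺/Mg. E°cell = (-0.73) − (-2.39) = +1.66 V, with n = 2.
ΔG° = −nFE° = −RT ln K, so ln K = nFE°/(RT) = (2)(96485)(+1.66) / ((8.314)(303)) = 127.158.
log₁₀ K = 127.158 / ln 10 = 55.2.

55.2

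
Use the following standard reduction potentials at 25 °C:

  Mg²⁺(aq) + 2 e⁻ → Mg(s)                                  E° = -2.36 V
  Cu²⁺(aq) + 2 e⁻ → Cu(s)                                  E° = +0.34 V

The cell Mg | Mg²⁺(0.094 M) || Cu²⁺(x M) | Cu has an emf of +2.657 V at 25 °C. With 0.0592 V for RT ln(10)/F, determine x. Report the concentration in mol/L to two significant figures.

0.0033 M

Cu²⁺/Cu is the cathode, Mg²⁺/Mg the anode: E°cell = +2.70 V, n = 2.
Overall reaction: Cu²⁺(aq) + Mg(s) → Cu(s) + Mg²⁺(aq); Q = [Mg²⁺]^1/[Cu²⁺]^1.
From E = E° − (0.0592/n) log Q: log Q = (E° − E)·n/0.0592 = (+2.70 − (+2.657))·2/0.0592 = 1.4527.
So 1·log[Cu²⁺] = 1·log(0.094) − log Q = -1.0269 − (1.4527) = -2.4796; [Cu²⁺] = 10^(-2.4796) ≈ 0.0033 M.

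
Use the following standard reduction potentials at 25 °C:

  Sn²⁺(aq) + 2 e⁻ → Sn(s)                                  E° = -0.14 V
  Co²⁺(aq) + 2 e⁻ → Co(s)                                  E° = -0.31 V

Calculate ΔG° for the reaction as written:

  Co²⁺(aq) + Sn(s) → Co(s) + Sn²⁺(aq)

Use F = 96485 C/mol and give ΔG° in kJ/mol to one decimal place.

As written, Co²⁺/Co is reduced (cathode) and Sn²⁺/Sn is oxidised (anode), so E°cell = (-0.31) − (-0.14) = -0.17 V.
Balancing electrons gives n = 2.
ΔG° = −nFE° = −(2)(96485)(-0.17) = 32,805 J = +32.8 kJ/mol.

+32.8 kJ/mol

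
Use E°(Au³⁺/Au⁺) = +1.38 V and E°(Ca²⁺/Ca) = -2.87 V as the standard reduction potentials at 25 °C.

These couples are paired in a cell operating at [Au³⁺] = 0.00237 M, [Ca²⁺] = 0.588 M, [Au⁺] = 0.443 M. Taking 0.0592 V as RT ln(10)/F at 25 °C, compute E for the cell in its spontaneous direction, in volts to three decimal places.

Au³⁺/Au⁺ is the cathode (higher E°), Ca²⁺/Ca the anode: E°cell = +1.38 − (-2.87) = +4.25 V, n = 2.
Overall: Au³⁺(aq) + Ca(s) → Au⁺(aq) + Ca²⁺(aq)
Q = [Au⁺]·[Ca²⁺] / ([Au³⁺]); log Q = 2.041.
E = E° − (0.0592/n) log Q = +4.25 − (0.0592/2)(2.041) = +4.190 V.

+4.190 V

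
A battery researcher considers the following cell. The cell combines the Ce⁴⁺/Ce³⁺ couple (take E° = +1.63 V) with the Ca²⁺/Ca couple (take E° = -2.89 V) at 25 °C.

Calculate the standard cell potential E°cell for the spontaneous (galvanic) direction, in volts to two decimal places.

The Ce⁴⁺/Ce³⁺ couple has the higher reduction potential, so it is the cathode; Ca²⁺/Ca is oxidised at the anode.
E°cell = E°(cathode) − E°(anode) = (+1.63) − (-2.89) = +4.52 V.
Since E°cell > 0, the reaction is spontaneous under standard conditions.

+4.52 V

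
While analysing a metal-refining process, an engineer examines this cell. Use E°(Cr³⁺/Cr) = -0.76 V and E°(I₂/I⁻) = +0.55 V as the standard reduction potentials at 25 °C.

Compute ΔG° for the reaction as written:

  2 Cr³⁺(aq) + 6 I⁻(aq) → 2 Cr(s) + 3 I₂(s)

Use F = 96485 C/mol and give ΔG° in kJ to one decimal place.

+758.4 kJ

As written, Cr³⁺/Cr is reduced (cathode) and I₂/I⁻ is oxidised (anode), so E°cell = (-0.76) − (+0.55) = -1.31 V.
Balancing electrons gives n = 6.
ΔG° = −nFE° = −(6)(96485)(-1.31) = 758,372 J = +758.4 kJ.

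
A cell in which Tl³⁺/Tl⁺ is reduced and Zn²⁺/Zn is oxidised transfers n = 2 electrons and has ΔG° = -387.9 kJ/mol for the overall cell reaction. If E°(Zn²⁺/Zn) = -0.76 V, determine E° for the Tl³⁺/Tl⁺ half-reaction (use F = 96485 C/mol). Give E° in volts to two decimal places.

+1.25 V

E°cell = −ΔG°/(nF) = −(-387.9×10³)/((2)(96485)) = +2.010 V.
Since Tl³⁺/Tl⁺ is the cathode and Zn²⁺/Zn the anode, E°cell = E°(Tl³⁺/Tl⁺) − E°(Zn²⁺/Zn).
So E°(Tl³⁺/Tl⁺) = E°cell + E°(Zn²⁺/Zn) = +2.010 + (-0.76) = +1.25 V.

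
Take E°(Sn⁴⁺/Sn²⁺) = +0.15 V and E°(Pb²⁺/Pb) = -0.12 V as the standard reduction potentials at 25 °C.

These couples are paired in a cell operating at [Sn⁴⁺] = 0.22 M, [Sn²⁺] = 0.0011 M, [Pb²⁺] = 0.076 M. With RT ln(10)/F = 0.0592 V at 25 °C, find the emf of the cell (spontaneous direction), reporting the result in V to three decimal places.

+0.371 V

Sn⁴⁺/Sn²⁺ is the cathode (higher E°), Pb²⁺/Pb the anode: E°cell = +0.15 − (-0.12) = +0.27 V, n = 2.
Overall: Sn⁴⁺(aq) + Pb(s) → Sn²⁺(aq) + Pb²⁺(aq)
Q = [Sn²⁺]·[Pb²⁺] / ([Sn⁴⁺]); log Q = -3.420.
E = E° − (0.0592/n) log Q = +0.27 − (0.0592/2)(-3.420) = +0.371 V.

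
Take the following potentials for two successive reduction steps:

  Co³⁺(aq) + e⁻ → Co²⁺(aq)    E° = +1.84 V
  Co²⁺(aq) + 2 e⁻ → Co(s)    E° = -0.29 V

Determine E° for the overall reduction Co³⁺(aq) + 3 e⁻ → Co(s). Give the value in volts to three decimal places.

Since ΔG° = −nFE° is additive over sequential reductions, n₃E°₃ = n₁E°₁ + n₂E°₂.
E°₃ = (1×+1.84 + 2×-0.29) / 3 = (+1.260) / 3 = +0.420 V.

+0.420 V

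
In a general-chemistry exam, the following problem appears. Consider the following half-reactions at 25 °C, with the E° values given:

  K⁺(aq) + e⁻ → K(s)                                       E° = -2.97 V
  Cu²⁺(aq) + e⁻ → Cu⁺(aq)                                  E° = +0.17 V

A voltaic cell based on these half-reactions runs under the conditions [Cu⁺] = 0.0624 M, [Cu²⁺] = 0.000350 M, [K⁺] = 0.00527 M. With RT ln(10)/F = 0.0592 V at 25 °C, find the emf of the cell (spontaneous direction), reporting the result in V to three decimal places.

Cu²⁺/Cu⁺ is the cathode (higher E°), K⁺/K the anode: E°cell = +0.17 − (-2.97) = +3.14 V, n = 1.
Overall: Cu²⁺(aq) + K(s) → Cu⁺(aq) + K⁺(aq)
Q = [Cu⁺]·[K⁺] / ([Cu²⁺]); log Q = -0.027.
E = E° − (0.0592/n) log Q = +3.14 − (0.0592/1)(-0.027) = +3.142 V.

+3.142 V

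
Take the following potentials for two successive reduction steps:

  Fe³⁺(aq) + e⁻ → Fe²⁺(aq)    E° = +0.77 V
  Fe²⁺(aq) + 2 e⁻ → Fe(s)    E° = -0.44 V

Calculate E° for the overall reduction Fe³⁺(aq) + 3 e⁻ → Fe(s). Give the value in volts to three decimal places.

Since ΔG° = −nFE° is additive over sequential reductions, n₃E°₃ = n₁E°₁ + n₂E°₂.
E°₃ = (1×+0.77 + 2×-0.44) / 3 = (-0.110) / 3 = -0.037 V.

-0.037 V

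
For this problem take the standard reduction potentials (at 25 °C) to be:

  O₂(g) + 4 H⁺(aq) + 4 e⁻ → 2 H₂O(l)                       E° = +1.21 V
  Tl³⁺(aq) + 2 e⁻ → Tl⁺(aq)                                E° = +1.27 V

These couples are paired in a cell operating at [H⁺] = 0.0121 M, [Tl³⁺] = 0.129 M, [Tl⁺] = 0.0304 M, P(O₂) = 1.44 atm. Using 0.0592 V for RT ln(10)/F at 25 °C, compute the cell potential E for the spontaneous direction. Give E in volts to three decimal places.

Tl³⁺/Tl⁺ is the cathode (higher E°), O₂/H₂O the anode: E°cell = +1.27 − (+1.21) = +0.06 V, n = 4.
Overall: 2 Tl³⁺(aq) + 2 H₂O(l) → 2 Tl⁺(aq) + O₂(g) + 4 H⁺(aq)
Q = [Tl⁺]^2·P(O₂)·[H⁺]^4 / ([Tl³⁺]^2); log Q = -8.766.
E = E° − (0.0592/n) log Q = +0.06 − (0.0592/4)(-8.766) = +0.190 V.

+0.190 V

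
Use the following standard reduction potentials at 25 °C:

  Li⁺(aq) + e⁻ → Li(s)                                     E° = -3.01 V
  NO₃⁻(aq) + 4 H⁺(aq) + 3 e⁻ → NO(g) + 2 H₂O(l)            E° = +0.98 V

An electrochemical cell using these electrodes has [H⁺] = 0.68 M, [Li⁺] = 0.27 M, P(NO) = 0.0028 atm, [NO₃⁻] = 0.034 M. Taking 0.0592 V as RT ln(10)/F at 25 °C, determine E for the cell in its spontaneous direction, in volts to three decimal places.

+4.032 V

NO₃⁻/NO is the cathode (higher E°), Li⁺/Li the anode: E°cell = +0.98 − (-3.01) = +3.99 V, n = 3.
Overall: NO₃⁻(aq) + 4 H⁺(aq) + 3 Li(s) → NO(g) + 2 H₂O(l) + 3 Li⁺(aq)
Q = P(NO)·[Li⁺]^3 / ([NO₃⁻]·[H⁺]^4); log Q = -2.120.
E = E° − (0.0592/n) log Q = +3.99 − (0.0592/3)(-2.120) = +4.032 V.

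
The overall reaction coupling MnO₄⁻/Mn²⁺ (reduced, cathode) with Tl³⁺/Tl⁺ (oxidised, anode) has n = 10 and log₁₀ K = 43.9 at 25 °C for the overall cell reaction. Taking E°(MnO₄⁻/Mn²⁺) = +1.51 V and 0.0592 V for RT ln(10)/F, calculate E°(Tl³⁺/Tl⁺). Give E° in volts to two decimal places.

+1.25 V

E°cell = (0.0592/n)·log K = (0.0592/10)(43.9) = +0.260 V.
Since MnO₄⁻/Mn²⁺ is the cathode and Tl³⁺/Tl⁺ the anode, E°cell = E°(MnO₄⁻/Mn²⁺) − E°(Tl³⁺/Tl⁺).
So E°(Tl³⁺/Tl⁺) = E°(MnO₄⁻/Mn²⁺) − E°cell = (+1.51) − (+0.260) = +1.25 V.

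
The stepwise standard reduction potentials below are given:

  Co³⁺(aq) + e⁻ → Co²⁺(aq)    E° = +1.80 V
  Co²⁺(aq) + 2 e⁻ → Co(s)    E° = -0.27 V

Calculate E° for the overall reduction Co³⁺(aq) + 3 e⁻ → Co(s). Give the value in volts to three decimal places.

Standard free energies of sequential steps add: ΔG°₃ = ΔG°₁ + ΔG°₂, so n₃E°₃ = n₁E°₁ + n₂E°₂.
E°₃ = (1×+1.80 + 2×-0.27) / 3 = (+1.260) / 3 = +0.420 V.
E° values themselves are not directly additive — weighting by electron count is essential.

+0.420 V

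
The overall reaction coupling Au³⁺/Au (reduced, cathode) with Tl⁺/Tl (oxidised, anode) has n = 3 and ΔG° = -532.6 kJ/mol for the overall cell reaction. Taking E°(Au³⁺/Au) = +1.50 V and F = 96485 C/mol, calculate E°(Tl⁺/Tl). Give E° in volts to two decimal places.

-0.34 V

E°cell = −ΔG°/(nF) = −(-532.6×10³)/((3)(96485)) = +1.840 V.
Since Au³⁺/Au is the cathode and Tl⁺/Tl the anode, E°cell = E°(Au³⁺/Au) − E°(Tl⁺/Tl).
So E°(Tl⁺/Tl) = E°(Au³⁺/Au) − E°cell = (+1.50) − (+1.840) = -0.34 V.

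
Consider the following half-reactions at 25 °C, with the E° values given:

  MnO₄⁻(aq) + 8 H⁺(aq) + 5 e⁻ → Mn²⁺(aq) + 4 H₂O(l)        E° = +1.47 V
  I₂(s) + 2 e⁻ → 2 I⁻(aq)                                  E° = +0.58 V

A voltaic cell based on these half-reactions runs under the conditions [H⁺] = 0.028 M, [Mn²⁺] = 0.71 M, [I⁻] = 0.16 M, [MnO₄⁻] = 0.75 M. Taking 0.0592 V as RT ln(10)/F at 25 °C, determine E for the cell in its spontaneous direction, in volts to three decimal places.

+0.696 V

MnO₄⁻/Mn²⁺ is the cathode (higher E°), I₂/I⁻ the anode: E°cell = +1.47 − (+0.58) = +0.89 V, n = 10.
Overall: 2 MnO₄⁻(aq) + 16 H⁺(aq) + 10 I⁻(aq) → 2 Mn²⁺(aq) + 8 H₂O(l) + 5 I₂(s)
Q = [Mn²⁺]^2 / ([MnO₄⁻]^2·[H⁺]^16·[I⁻]^10); log Q = 32.757.
E = E° − (0.0592/n) log Q = +0.89 − (0.0592/10)(32.757) = +0.696 V.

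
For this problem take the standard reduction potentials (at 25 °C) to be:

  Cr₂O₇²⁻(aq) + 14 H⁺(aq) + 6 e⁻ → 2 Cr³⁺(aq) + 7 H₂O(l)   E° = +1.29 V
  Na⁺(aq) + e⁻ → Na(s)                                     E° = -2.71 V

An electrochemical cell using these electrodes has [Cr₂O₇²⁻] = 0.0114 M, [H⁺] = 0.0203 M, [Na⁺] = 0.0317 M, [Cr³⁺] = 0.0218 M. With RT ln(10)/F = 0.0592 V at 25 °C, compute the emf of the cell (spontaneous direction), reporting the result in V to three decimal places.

Cr₂O₇²⁻/Cr³⁺ is the cathode (higher E°), Na⁺/Na the anode: E°cell = +1.29 − (-2.71) = +4.00 V, n = 6.
Overall: Cr₂O₇²⁻(aq) + 14 H⁺(aq) + 6 Na(s) → 2 Cr³⁺(aq) + 7 H₂O(l) + 6 Na⁺(aq)
Q = [Cr³⁺]^2·[Na⁺]^6 / ([Cr₂O₇²⁻]·[H⁺]^14); log Q = 13.321.
E = E° − (0.0592/n) log Q = +4.00 − (0.0592/6)(13.321) = +3.869 V.

+3.869 V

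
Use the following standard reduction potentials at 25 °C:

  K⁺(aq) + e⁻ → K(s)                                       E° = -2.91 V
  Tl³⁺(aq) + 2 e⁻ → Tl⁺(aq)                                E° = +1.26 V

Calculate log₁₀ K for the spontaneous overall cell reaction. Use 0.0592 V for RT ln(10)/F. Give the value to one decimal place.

140.9

Cathode: Tl³⁺/Tl⁺; anode: K⁺/K. E°cell = +4.17 V, n = 2.
log K = nE°cell / 0.0592 = (2)(+4.17) / 0.0592 = 140.9.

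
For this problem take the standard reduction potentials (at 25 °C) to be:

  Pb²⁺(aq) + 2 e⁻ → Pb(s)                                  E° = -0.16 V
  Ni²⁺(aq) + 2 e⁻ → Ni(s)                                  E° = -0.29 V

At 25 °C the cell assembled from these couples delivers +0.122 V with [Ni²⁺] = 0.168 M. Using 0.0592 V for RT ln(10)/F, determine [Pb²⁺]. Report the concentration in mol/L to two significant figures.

Pb²⁺/Pb is the cathode, Ni²⁺/Ni the anode: E°cell = +0.13 V, n = 2.
Overall reaction: Pb²⁺(aq) + Ni(s) → Pb(s) + Ni²⁺(aq); Q = [Ni²⁺]^1/[Pb²⁺]^1.
From E = E° − (0.0592/n) log Q: log Q = (E° − E)·n/0.0592 = (+0.13 − (+0.122))·2/0.0592 = 0.2703.
So 1·log[Pb²⁺] = 1·log(0.168) − log Q = -0.7747 − (0.2703) = -1.0450; [Pb²⁺] = 10^(-1.0450) ≈ 0.090 M.

0.090 M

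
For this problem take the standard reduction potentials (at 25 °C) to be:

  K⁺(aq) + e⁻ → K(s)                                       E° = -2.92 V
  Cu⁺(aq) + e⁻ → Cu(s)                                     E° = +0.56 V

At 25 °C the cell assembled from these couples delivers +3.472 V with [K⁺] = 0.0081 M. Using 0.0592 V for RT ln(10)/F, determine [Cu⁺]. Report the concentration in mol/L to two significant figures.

Cu⁺/Cu is the cathode, K⁺/K the anode: E°cell = +3.48 V, n = 1.
Overall reaction: Cu⁺(aq) + K(s) → Cu(s) + K⁺(aq); Q = [K⁺]^1/[Cu⁺]^1.
From E = E° − (0.0592/n) log Q: log Q = (E° − E)·n/0.0592 = (+3.48 − (+3.472))·1/0.0592 = 0.1351.
So 1·log[Cu⁺] = 1·log(0.0081) − log Q = -2.0915 − (0.1351) = -2.2266; [Cu⁺] = 10^(-2.2266) ≈ 0.0059 M.

0.0059 M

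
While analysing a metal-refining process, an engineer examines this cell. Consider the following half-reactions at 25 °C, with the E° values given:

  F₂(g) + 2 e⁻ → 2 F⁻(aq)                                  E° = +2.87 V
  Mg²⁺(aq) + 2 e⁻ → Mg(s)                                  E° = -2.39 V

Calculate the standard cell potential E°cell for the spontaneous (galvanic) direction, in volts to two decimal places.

The F₂/F⁻ couple has the higher reduction potential, so it is the cathode; Mg²⁺/Mg is oxidised at the anode.
E°cell = E°(cathode) − E°(anode) = (+2.87) − (-2.39) = +5.26 V.

+5.26 V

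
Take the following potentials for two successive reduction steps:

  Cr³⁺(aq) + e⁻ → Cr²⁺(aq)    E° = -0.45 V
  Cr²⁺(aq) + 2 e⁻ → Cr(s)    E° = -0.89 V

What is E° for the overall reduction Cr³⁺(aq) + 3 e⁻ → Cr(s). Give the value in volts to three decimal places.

-0.743 V

Since ΔG° = −nFE° is additive over sequential reductions, n₃E°₃ = n₁E°₁ + n₂E°₂.
E°₃ = (1×-0.45 + 2×-0.89) / 3 = (-2.230) / 3 = -0.743 V.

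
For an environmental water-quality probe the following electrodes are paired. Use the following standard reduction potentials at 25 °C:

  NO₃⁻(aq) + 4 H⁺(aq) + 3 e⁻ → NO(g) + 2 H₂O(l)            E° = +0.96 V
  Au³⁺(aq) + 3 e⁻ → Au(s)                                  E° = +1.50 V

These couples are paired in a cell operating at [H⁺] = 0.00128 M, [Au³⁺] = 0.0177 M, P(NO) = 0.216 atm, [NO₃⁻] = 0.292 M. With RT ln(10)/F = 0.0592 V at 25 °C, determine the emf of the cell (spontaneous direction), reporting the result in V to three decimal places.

+0.731 V

Au³⁺/Au is the cathode (higher E°), NO₃⁻/NO the anode: E°cell = +1.50 − (+0.96) = +0.54 V, n = 3.
Overall: Au³⁺(aq) + NO(g) + 2 H₂O(l) → Au(s) + NO₃⁻(aq) + 4 H⁺(aq)
Q = [NO₃⁻]·[H⁺]^4 / ([Au³⁺]·P(NO)); log Q = -9.688.
E = E° − (0.0592/n) log Q = +0.54 − (0.0592/3)(-9.688) = +0.731 V.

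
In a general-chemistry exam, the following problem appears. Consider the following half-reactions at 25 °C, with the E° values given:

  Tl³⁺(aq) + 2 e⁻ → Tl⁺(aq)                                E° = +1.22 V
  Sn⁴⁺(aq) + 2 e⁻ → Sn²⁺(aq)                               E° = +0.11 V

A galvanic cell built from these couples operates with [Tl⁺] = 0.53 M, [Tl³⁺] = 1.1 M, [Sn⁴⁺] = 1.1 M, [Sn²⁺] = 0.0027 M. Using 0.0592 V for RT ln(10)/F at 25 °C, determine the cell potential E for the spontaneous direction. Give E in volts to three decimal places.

+1.042 V

Tl³⁺/Tl⁺ is the cathode (higher E°), Sn⁴⁺/Sn²⁺ the anode: E°cell = +1.22 − (+0.11) = +1.11 V, n = 2.
Overall: Tl³⁺(aq) + Sn²⁺(aq) → Tl⁺(aq) + Sn⁴⁺(aq)
Q = [Tl⁺]·[Sn⁴⁺] / ([Tl³⁺]·[Sn²⁺]); log Q = 2.293.
E = E° − (0.0592/n) log Q = +1.11 − (0.0592/2)(2.293) = +1.042 V.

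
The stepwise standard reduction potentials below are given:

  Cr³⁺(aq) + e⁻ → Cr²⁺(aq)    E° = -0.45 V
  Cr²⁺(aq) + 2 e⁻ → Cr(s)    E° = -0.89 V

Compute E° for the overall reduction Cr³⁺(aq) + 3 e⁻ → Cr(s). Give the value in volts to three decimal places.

Standard free energies of sequential steps add: ΔG°₃ = ΔG°₁ + ΔG°₂, so n₃E°₃ = n₁E°₁ + n₂E°₂.
E°₃ = (1×-0.45 + 2×-0.89) / 3 = (-2.230) / 3 = -0.743 V.

-0.743 V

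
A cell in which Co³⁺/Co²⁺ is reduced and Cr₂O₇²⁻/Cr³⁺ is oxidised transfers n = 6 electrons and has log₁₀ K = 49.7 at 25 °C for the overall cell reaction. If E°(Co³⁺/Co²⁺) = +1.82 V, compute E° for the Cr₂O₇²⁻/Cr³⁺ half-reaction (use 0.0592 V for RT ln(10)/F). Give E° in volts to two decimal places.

E°cell = (0.0592/n)·log K = (0.0592/6)(49.7) = +0.490 V.
Since Co³⁺/Co²⁺ is the cathode and Cr₂O₇²⁻/Cr³⁺ the anode, E°cell = E°(Co³⁺/Co²⁺) − E°(Cr₂O₇²⁻/Cr³⁺).
So E°(Cr₂O₇²⁻/Cr³⁺) = E°(Co³⁺/Co²⁺) − E°cell = (+1.82) − (+0.490) = +1.33 V.

+1.33 V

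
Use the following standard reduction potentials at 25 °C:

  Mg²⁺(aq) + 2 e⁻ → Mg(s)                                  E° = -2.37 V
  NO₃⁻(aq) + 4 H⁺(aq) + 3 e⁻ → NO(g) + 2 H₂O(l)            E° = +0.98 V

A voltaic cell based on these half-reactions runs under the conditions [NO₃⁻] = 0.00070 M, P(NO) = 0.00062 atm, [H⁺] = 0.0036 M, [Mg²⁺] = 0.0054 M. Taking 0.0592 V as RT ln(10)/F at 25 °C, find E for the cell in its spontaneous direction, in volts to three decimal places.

NO₃⁻/NO is the cathode (higher E°), Mg²⁺/Mg the anode: E°cell = +0.98 − (-2.37) = +3.35 V, n = 6.
Overall: 2 NO₃⁻(aq) + 8 H⁺(aq) + 3 Mg(s) → 2 NO(g) + 4 H₂O(l) + 3 Mg²⁺(aq)
Q = P(NO)^2·[Mg²⁺]^3 / ([NO₃⁻]^2·[H⁺]^8); log Q = 12.641.
E = E° − (0.0592/n) log Q = +3.35 − (0.0592/6)(12.641) = +3.225 V.

+3.225 V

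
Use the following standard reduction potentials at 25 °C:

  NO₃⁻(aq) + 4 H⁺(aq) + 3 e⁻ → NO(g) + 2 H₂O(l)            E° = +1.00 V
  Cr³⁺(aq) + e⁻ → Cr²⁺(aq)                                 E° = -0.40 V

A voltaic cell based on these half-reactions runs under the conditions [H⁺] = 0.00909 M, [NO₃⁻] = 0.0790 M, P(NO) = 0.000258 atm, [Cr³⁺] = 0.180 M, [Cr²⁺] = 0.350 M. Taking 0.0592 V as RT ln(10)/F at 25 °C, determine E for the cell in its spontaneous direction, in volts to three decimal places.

+1.305 V

NO₃⁻/NO is the cathode (higher E°), Cr³⁺/Cr²⁺ the anode: E°cell = +1.00 − (-0.40) = +1.40 V, n = 3.
Overall: NO₃⁻(aq) + 4 H⁺(aq) + 3 Cr²⁺(aq) → NO(g) + 2 H₂O(l) + 3 Cr³⁺(aq)
Q = P(NO)·[Cr³⁺]^3 / ([NO₃⁻]·[H⁺]^4·[Cr²⁺]^3); log Q = 4.813.
E = E° − (0.0592/n) log Q = +1.40 − (0.0592/3)(4.813) = +1.305 V.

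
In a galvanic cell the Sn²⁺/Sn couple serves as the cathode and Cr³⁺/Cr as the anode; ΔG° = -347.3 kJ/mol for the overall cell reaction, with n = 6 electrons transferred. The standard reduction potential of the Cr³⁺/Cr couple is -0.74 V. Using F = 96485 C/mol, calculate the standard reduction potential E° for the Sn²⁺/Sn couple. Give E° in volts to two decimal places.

E°cell = −ΔG°/(nF) = −(-347.3×10³)/((6)(96485)) = +0.600 V.
Since Sn²⁺/Sn is the cathode and Cr³⁺/Cr the anode, E°cell = E°(Sn²⁺/Sn) − E°(Cr³⁺/Cr).
So E°(Sn²⁺/Sn) = E°cell + E°(Cr³⁺/Cr) = +0.600 + (-0.74) = -0.14 V.

-0.14 V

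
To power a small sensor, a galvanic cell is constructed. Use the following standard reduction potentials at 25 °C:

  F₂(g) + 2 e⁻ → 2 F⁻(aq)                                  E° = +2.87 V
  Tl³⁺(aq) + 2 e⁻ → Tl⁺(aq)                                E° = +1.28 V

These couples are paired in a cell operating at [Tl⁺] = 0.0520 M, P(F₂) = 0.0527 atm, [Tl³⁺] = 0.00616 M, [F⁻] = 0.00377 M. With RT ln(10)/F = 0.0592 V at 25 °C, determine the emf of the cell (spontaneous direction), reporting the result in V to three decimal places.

+1.723 V

F₂/F⁻ is the cathode (higher E°), Tl³⁺/Tl⁺ the anode: E°cell = +2.87 − (+1.28) = +1.59 V, n = 2.
Overall: F₂(g) + Tl⁺(aq) → 2 F⁻(aq) + Tl³⁺(aq)
Q = [F⁻]^2·[Tl³⁺] / (P(F₂)·[Tl⁺]); log Q = -4.496.
E = E° − (0.0592/n) log Q = +1.59 − (0.0592/2)(-4.496) = +1.723 V.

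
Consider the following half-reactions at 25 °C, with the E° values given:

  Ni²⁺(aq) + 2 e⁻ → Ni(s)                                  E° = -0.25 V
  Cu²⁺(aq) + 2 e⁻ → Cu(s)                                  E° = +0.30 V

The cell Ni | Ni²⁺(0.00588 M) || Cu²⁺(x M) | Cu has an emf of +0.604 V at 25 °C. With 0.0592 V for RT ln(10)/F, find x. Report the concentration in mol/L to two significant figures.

0.39 M

Cu²⁺/Cu is the cathode, Ni²⁺/Ni the anode: E°cell = +0.55 V, n = 2.
Overall reaction: Cu²⁺(aq) + Ni(s) → Cu(s) + Ni²⁺(aq); Q = [Ni²⁺]^1/[Cu²⁺]^1.
From E = E° − (0.0592/n) log Q: log Q = (E° − E)·n/0.0592 = (+0.55 − (+0.604))·2/0.0592 = -1.8243.
So 1·log[Cu²⁺] = 1·log(0.00588) − log Q = -2.2306 − (-1.8243) = -0.4063; [Cu²⁺] = 10^(-0.4063) ≈ 0.39 M.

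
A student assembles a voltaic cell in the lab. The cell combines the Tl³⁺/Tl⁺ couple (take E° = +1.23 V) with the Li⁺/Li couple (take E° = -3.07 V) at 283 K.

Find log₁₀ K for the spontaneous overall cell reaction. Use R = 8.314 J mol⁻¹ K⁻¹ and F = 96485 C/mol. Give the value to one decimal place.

153.2

Cathode: Tl³⁺/Tl⁺; anode: Li⁺/Li. E°cell = (+1.23) − (-3.07) = +4.30 V, with n = 2.
ΔG° = −nFE° = −RT ln K, so ln K = nFE°/(RT) = (2)(96485)(+4.30) / ((8.314)(283)) = 352.665.
log₁₀ K = 352.665 / ln 10 = 153.2.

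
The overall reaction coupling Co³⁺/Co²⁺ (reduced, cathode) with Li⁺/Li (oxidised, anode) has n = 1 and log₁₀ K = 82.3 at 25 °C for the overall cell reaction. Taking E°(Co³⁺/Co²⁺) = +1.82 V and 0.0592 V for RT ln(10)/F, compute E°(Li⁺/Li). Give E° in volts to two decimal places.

E°cell = (0.0592/n)·log K = (0.0592/1)(82.3) = +4.872 V.
Since Co³⁺/Co²⁺ is the cathode and Li⁺/Li the anode, E°cell = E°(Co³⁺/Co²⁺) − E°(Li⁺/Li).
So E°(Li⁺/Li) = E°(Co³⁺/Co²⁺) − E°cell = (+1.82) − (+4.872) = -3.05 V.

-3.05 V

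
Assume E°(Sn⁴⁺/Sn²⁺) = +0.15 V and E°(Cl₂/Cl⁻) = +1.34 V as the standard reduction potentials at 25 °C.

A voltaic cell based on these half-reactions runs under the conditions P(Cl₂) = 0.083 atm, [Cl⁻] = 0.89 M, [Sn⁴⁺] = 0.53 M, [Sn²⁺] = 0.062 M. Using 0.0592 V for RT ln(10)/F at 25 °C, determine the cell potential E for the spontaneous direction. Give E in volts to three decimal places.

Cl₂/Cl⁻ is the cathode (higher E°), Sn⁴⁺/Sn²⁺ the anode: E°cell = +1.34 − (+0.15) = +1.19 V, n = 2.
Overall: Cl₂(g) + Sn²⁺(aq) → 2 Cl⁻(aq) + Sn⁴⁺(aq)
Q = [Cl⁻]^2·[Sn⁴⁺] / (P(Cl₂)·[Sn²⁺]); log Q = 1.912.
E = E° − (0.0592/n) log Q = +1.19 − (0.0592/2)(1.912) = +1.133 V.

+1.133 V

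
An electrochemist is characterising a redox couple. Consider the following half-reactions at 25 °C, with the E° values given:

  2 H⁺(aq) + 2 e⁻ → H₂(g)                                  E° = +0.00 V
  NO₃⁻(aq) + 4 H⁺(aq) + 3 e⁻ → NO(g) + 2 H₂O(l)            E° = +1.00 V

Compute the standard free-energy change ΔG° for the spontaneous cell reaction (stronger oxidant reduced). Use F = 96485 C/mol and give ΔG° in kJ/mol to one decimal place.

NO₃⁻/NO (E° = +1.00 V) is the cathode; H⁺/H₂ (E° = +0.00 V) is the anode, so E°cell = +1.00 V.
Balancing electrons gives n = 6 (lcm of 3 and 2).
ΔG° = −nFE° = −(6)(96485)(+1.00) = -578,910 J = -578.9 kJ/mol.

-578.9 kJ/mol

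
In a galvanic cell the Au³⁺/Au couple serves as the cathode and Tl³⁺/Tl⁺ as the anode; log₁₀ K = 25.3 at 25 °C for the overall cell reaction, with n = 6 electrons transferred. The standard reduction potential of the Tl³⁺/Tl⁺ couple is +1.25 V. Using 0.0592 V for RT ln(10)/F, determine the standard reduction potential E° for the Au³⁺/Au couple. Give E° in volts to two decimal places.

E°cell = (0.0592/n)·log K = (0.0592/6)(25.3) = +0.250 V.
Since Au³⁺/Au is the cathode and Tl³⁺/Tl⁺ the anode, E°cell = E°(Au³⁺/Au) − E°(Tl³⁺/Tl⁺).
So E°(Au³⁺/Au) = E°cell + E°(Tl³⁺/Tl⁺) = +0.250 + (+1.25) = +1.50 V.

+1.50 V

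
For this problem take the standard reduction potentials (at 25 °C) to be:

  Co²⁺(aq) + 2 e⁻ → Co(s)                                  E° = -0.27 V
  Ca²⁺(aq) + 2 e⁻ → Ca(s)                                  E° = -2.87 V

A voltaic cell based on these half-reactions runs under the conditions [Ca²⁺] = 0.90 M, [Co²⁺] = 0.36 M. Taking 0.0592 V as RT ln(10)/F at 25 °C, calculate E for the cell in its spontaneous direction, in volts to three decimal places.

+2.588 V

Co²⁺/Co is the cathode (higher E°), Ca²⁺/Ca the anode: E°cell = -0.27 − (-2.87) = +2.60 V, n = 2.
Overall: Co²⁺(aq) + Ca(s) → Co(s) + Ca²⁺(aq)
Q = [Ca²⁺] / ([Co²⁺]); log Q = 0.398.
E = E° − (0.0592/n) log Q = +2.60 − (0.0592/2)(0.398) = +2.588 V.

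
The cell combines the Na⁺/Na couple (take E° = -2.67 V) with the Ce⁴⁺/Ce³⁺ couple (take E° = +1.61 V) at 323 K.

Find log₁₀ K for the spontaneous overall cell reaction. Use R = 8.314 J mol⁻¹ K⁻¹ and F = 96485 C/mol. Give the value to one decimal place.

66.8

Cathode: Ce⁴⁺/Ce³⁺; anode: Na⁺/Na. E°cell = (+1.61) − (-2.67) = +4.28 V, with n = 1.
ΔG° = −nFE° = −RT ln K, so ln K = nFE°/(RT) = (1)(96485)(+4.28) / ((8.314)(323)) = 153.777.
log₁₀ K = 153.777 / ln 10 = 66.8.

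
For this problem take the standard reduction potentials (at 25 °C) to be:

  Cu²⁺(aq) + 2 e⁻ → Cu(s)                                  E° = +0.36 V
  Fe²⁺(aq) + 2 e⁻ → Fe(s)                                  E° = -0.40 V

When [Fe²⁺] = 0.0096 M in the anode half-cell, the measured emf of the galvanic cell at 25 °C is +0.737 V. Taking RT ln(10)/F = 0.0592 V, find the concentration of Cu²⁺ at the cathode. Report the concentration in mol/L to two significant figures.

Cu²⁺/Cu is the cathode, Fe²⁺/Fe the anode: E°cell = +0.76 V, n = 2.
Overall reaction: Cu²⁺(aq) + Fe(s) → Cu(s) + Fe²⁺(aq); Q = [Fe²⁺]^1/[Cu²⁺]^1.
From E = E° − (0.0592/n) log Q: log Q = (E° − E)·n/0.0592 = (+0.76 − (+0.737))·2/0.0592 = 0.7770.
So 1·log[Cu²⁺] = 1·log(0.0096) − log Q = -2.0177 − (0.7770) = -2.7947; [Cu²⁺] = 10^(-2.7947) ≈ 0.0016 M.

0.0016 M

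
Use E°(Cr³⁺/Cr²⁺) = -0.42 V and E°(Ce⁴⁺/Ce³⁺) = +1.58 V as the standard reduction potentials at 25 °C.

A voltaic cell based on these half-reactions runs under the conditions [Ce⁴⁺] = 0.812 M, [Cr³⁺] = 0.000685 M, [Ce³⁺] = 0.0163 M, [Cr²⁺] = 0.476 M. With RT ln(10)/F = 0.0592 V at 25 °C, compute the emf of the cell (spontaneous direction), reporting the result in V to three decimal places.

+2.269 V

Ce⁴⁺/Ce³⁺ is the cathode (higher E°), Cr³⁺/Cr²⁺ the anode: E°cell = +1.58 − (-0.42) = +2.00 V, n = 1.
Overall: Ce⁴⁺(aq) + Cr²⁺(aq) → Ce³⁺(aq) + Cr³⁺(aq)
Q = [Ce³⁺]·[Cr³⁺] / ([Ce⁴⁺]·[Cr²⁺]); log Q = -4.539.
E = E° − (0.0592/n) log Q = +2.00 − (0.0592/1)(-4.539) = +2.269 V.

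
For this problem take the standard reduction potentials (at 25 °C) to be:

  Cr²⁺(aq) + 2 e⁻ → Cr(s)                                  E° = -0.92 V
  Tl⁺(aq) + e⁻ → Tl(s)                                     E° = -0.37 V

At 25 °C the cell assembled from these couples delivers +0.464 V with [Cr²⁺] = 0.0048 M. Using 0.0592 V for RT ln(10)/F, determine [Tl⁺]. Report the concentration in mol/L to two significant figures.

0.0024 M

Tl⁺/Tl is the cathode, Cr²⁺/Cr the anode: E°cell = +0.55 V, n = 2.
Overall reaction: 2 Tl⁺(aq) + Cr(s) → 2 Tl(s) + Cr²⁺(aq); Q = [Cr²⁺]^1/[Tl⁺]^2.
From E = E° − (0.0592/n) log Q: log Q = (E° − E)·n/0.0592 = (+0.55 − (+0.464))·2/0.0592 = 2.9054.
So 2·log[Tl⁺] = 1·log(0.0048) − log Q = -2.3188 − (2.9054) = -5.2242; log[Tl⁺] = -5.2242 / 2 = -2.6121; [Tl⁺] = 10^(-2.6121) ≈ 0.0024 M.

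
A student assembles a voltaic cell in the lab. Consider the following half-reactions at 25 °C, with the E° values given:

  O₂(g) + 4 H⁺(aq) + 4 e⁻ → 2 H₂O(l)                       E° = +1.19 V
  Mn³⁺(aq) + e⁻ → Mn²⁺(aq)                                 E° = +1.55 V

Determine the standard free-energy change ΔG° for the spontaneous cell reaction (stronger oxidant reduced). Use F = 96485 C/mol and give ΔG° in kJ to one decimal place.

Mn³⁺/Mn²⁺ (E° = +1.55 V) is the cathode; O₂/H₂O (E° = +1.19 V) is the anode, so E°cell = +0.36 V.
Balancing electrons gives n = 4 (lcm of 1 and 4).
ΔG° = −nFE° = −(4)(96485)(+0.36) = -138,938 J = -138.9 kJ.

-138.9 kJ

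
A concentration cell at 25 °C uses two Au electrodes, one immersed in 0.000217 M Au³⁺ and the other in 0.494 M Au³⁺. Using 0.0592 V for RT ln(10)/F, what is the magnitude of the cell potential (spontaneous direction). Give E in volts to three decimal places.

For a concentration cell E°cell = 0. The 0.494 M side is the cathode (reduction is favoured where [Au³⁺] is higher).
With n = 3, E = −(0.0592/3) log([Au³⁺]ₐₙ/[Au³⁺]꜀ₐₜ) = −(0.0592/3) log(0.000217/0.494) = −(0.0592/3)(-3.357) = +0.066 V.

+0.066 V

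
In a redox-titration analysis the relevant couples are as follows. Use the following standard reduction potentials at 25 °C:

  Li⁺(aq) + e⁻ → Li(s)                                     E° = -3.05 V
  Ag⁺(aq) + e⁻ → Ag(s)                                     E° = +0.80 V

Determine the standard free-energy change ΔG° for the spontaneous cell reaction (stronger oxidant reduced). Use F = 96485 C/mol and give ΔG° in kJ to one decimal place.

Ag⁺/Ag (E° = +0.80 V) is the cathode; Li⁺/Li (E° = -3.05 V) is the anode, so E°cell = +3.85 V.
Balancing electrons gives n = 1 (lcm of 1 and 1).
ΔG° = −nFE° = −(1)(96485)(+3.85) = -371,467 J = -371.5 kJ.

-371.5 kJ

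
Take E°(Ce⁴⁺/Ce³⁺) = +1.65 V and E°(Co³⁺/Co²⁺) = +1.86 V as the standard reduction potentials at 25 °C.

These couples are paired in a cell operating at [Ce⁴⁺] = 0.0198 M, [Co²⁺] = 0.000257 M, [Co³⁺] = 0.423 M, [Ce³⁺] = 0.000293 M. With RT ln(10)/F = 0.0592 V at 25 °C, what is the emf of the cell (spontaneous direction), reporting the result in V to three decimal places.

Co³⁺/Co²⁺ is the cathode (higher E°), Ce⁴⁺/Ce³⁺ the anode: E°cell = +1.86 − (+1.65) = +0.21 V, n = 1.
Overall: Co³⁺(aq) + Ce³⁺(aq) → Co²⁺(aq) + Ce⁴⁺(aq)
Q = [Co²⁺]·[Ce⁴⁺] / ([Co³⁺]·[Ce³⁺]); log Q = -1.387.
E = E° − (0.0592/n) log Q = +0.21 − (0.0592/1)(-1.387) = +0.292 V.

+0.292 V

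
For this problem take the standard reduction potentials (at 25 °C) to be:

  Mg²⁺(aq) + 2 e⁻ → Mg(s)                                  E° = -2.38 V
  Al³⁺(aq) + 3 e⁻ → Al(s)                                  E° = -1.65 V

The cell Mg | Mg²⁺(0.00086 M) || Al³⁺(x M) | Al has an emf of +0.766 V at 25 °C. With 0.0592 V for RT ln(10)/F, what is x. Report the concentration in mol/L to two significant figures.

Al³⁺/Al is the cathode, Mg²⁺/Mg the anode: E°cell = +0.73 V, n = 6.
Overall reaction: 2 Al³⁺(aq) + 3 Mg(s) → 2 Al(s) + 3 Mg²⁺(aq); Q = [Mg²⁺]^3/[Al³⁺]^2.
From E = E° − (0.0592/n) log Q: log Q = (E° − E)·n/0.0592 = (+0.73 − (+0.766))·6/0.0592 = -3.6486.
So 2·log[Al³⁺] = 3·log(0.00086) − log Q = -9.1965 − (-3.6486) = -5.5479; log[Al³⁺] = -5.5479 / 2 = -2.7740; [Al³⁺] = 10^(-2.7740) ≈ 0.0017 M.

0.0017 M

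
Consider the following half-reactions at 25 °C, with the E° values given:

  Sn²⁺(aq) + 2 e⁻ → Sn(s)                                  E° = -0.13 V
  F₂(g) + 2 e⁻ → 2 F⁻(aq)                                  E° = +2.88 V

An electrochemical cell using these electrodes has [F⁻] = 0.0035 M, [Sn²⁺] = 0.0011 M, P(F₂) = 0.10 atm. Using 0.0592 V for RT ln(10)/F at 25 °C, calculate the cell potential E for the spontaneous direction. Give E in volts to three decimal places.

F₂/F⁻ is the cathode (higher E°), Sn²⁺/Sn the anode: E°cell = +2.88 − (-0.13) = +3.01 V, n = 2.
Overall: F₂(g) + Sn(s) → 2 F⁻(aq) + Sn²⁺(aq)
Q = [F⁻]^2·[Sn²⁺] / (P(F₂)); log Q = -6.870.
E = E° − (0.0592/n) log Q = +3.01 − (0.0592/2)(-6.870) = +3.213 V.

+3.213 V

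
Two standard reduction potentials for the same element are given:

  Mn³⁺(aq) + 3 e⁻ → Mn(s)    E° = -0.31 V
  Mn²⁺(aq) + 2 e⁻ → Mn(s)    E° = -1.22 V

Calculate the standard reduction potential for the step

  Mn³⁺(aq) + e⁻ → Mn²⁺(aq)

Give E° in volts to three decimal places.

+1.510 V

Sequential free energies add, so n₃E°₃ = n₁E°₁ + n₂E°₂.
With n₃ = 3, and the known step contributing 2×(-1.22) V, the unknown satisfies 1·E° = 3×(-0.31) − 2×(-1.22) = +1.510.
E° = +1.510 / 1 = +1.510 V.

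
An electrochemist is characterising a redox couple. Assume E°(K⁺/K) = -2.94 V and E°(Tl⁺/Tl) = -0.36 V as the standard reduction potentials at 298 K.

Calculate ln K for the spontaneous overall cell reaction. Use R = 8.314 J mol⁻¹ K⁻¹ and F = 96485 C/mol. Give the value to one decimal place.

100.5

Cathode: Tl⁺/Tl; anode: K⁺/K. E°cell = (-0.36) − (-2.94) = +2.58 V, with n = 1.
ΔG° = −nFE° = −RT ln K, so ln K = nFE°/(RT) = (1)(96485)(+2.58) / ((8.314)(298)) = 100.474.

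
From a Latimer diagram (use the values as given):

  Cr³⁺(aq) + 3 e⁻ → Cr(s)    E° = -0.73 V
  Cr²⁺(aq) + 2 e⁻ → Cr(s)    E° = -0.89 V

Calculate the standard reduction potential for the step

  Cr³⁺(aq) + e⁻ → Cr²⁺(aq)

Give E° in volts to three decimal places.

-0.410 V

Sequential free energies add, so n₃E°₃ = n₁E°₁ + n₂E°₂.
With n₃ = 3, and the known step contributing 2×(-0.89) V, the unknown satisfies 1·E° = 3×(-0.73) − 2×(-0.89) = -0.410.
E° = -0.410 / 1 = -0.410 V.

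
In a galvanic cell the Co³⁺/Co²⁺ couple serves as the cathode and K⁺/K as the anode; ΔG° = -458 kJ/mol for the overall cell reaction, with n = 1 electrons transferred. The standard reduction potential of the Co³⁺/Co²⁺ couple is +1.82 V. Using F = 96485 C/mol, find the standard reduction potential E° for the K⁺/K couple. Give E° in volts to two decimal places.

E°cell = −ΔG°/(nF) = −(-458×10³)/((1)(96485)) = +4.747 V.
Since Co³⁺/Co²⁺ is the cathode and K⁺/K the anode, E°cell = E°(Co³⁺/Co²⁺) − E°(K⁺/K).
So E°(K⁺/K) = E°(Co³⁺/Co²⁺) − E°cell = (+1.82) − (+4.747) = -2.93 V.

-2.93 V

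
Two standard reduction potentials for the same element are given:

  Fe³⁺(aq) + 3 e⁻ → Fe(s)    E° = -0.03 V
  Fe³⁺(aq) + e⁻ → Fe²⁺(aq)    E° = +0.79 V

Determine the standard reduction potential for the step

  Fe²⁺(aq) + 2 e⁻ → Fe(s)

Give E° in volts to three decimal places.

Sequential free energies add, so n₃E°₃ = n₁E°₁ + n₂E°₂.
With n₃ = 3, and the known step contributing 1×(+0.79) V, the unknown satisfies 2·E° = 3×(-0.03) − 1×(+0.79) = -0.880.
E° = -0.880 / 2 = -0.440 V.

-0.440 V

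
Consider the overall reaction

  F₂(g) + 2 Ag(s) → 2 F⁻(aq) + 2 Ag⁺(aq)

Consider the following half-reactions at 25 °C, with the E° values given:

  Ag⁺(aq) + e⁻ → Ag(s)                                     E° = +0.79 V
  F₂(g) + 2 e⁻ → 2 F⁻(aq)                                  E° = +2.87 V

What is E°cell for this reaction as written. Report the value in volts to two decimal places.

The F₂/F⁻ couple has the higher reduction potential, so it is the cathode; Ag⁺/Ag is oxidised at the anode.
E°cell = E°(cathode) − E°(anode) = (+2.87) − (+0.79) = +2.08 V.
Since E°cell > 0, the reaction is spontaneous under standard conditions.

+2.08 V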